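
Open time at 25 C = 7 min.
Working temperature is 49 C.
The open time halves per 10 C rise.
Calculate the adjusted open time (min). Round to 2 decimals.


factor = 2^((49 - 25) / 10) = 5.2780
ot = 7 / 5.2780 = 1.33 min

1.33


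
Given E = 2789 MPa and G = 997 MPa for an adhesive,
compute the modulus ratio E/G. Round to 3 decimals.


E/G ratio = 2789 / 997 = 2.797

2.797


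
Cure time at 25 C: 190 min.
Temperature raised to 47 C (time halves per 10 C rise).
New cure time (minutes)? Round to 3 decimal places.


Acceleration factor = 2^(22/10) = 4.5948
New time = 190 / 4.5948 = 41.351 min

41.351


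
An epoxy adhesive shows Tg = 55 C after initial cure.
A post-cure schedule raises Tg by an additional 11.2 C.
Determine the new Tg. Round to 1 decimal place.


New Tg = 55 + 11.2
= 66.2 C

66.2


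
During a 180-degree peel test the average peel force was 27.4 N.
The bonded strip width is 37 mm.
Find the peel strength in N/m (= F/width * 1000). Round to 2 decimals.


Peel strength = F/width * 1000
= 27.4 / 37 * 1000
= 740.54 N/m

740.54


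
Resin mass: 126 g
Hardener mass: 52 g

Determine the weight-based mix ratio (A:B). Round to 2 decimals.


Ratio = 126 / 52 = 2.42

2.42


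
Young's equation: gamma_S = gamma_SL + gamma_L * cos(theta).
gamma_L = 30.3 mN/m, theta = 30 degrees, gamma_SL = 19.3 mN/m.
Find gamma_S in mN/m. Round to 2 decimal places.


cos(30 deg) = 0.866025
gamma_S = 19.3 + 30.3 * 0.866025
= 45.54 mN/m

45.54


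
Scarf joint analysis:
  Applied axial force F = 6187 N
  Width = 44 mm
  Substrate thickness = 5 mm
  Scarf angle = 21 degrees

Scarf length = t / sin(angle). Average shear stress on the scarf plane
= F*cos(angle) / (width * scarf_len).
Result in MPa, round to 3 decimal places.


Scarf length = 5 / sin(21 deg) = 13.9521 mm
cos(21 deg) = 0.933580
Shear = 6187 * 0.933580 / (44 * 13.9521)
= 9.409 MPa

9.409


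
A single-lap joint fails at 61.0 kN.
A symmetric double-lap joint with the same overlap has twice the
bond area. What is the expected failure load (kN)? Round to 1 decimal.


Double-lap load = 2 * 61.0 = 122.0 kN

122.0


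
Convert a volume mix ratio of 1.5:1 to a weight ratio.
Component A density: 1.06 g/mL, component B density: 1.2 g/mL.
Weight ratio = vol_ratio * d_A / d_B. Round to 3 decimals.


= 1.5 * 1.06 / 1.2 = 1.325

1.325


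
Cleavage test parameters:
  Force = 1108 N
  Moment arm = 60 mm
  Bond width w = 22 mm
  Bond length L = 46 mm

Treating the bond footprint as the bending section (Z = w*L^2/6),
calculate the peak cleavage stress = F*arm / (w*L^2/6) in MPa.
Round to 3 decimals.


M = 1108 * 60 = 66480 N*mm
Z = 22 * 46^2 / 6 = 46552 / 6 mm^3
sigma = M / Z = 6 * 66480 / 46552 = 398880 / 46552
= 8.568 MPa

8.568


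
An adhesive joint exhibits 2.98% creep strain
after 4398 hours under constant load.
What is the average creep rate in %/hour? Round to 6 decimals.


Creep rate = strain / time
= 2.98 / 4398
= 0.000678 %/h

0.000678


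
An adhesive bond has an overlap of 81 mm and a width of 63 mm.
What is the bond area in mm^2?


Bond area = overlap * width
= 81 * 63
= 5103 mm^2

5103


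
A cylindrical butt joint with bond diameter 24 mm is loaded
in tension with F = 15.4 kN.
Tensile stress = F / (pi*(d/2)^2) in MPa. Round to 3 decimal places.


Area = pi * (24/2)^2 = 452.3893 mm^2
Stress = 15.4*1000 / 452.3893
= 34.041 MPa

34.041


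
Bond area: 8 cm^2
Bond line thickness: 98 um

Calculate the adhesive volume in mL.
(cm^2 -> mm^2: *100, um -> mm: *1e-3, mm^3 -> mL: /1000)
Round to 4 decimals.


V = 8*100 * 98*1e-3 / 1000
= 0.0784 mL

0.0784


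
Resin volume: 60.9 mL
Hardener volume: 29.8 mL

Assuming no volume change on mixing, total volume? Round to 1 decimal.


V_total = 60.9 + 29.8 = 90.7 mL

90.7


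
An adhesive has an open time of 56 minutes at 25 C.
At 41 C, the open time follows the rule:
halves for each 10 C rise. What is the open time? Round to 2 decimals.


Factor = 2^((41-25)/10) = 3.0314
Open time = 56 / 3.0314 = 18.47 min

18.47


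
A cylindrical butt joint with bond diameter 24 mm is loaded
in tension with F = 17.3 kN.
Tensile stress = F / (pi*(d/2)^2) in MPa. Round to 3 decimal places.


Area = pi * (24/2)^2 = 452.3893 mm^2
Stress = 17.3*1000 / 452.3893
= 38.241 MPa

38.241


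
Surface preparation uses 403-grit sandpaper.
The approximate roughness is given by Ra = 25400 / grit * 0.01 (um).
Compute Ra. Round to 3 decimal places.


Ra = 25400 / 403 * 0.01
= 254 / 403
= 0.630 um

0.630


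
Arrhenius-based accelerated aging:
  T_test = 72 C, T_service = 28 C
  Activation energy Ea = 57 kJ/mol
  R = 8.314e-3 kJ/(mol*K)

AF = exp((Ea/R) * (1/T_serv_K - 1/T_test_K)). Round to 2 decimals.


T_test_K = 345.15, T_serv_K = 301.15
AF = exp((57/8.314e-3) * (1/301.15 - 1/345.15))
= 18.21

18.21


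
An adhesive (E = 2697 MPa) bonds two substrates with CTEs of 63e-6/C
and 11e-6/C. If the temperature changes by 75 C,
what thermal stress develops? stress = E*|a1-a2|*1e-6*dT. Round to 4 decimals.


Stress = 2697 * |63 - 11| * 1e-6 * 75
= 10.5183 MPa

10.5183


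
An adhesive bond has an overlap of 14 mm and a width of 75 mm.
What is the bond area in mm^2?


Bond area = overlap * width
= 14 * 75
= 1050 mm^2

1050


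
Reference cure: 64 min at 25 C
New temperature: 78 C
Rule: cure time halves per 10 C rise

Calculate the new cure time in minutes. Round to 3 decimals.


factor = 2^((78-25)/10) = 39.3966
t_new = 64 / 39.3966 = 1.625 min

1.625


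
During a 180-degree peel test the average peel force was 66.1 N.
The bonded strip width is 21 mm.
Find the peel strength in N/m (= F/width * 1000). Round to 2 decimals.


Peel strength = F/width * 1000
= 66.1 / 21 * 1000
= 3147.62 N/m

3147.62


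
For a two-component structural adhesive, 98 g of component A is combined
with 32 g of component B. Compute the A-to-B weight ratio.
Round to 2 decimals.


Weight ratio A:B = 98 / 32
= 3.06

3.06


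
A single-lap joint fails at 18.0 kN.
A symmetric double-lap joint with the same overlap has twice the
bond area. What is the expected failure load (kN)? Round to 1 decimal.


Double-lap load = 2 * 18.0 = 36.0 kN

36.0


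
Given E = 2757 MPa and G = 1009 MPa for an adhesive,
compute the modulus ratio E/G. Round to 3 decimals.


E/G ratio = 2757 / 1009 = 2.732

2.732


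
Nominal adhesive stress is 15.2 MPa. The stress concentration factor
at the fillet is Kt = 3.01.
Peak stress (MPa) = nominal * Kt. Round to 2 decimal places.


Peak = 15.2 * 3.01 = 45.75 MPa

45.75


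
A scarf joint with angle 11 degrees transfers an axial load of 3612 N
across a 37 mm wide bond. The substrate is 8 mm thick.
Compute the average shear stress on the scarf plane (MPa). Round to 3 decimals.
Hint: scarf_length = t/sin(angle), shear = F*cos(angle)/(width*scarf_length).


scarf_length = 8 / sin(11 deg) = 41.9267 mm
cos(11 deg) = 0.981627
shear stress = 3612 * 0.981627 / (37 * 41.9267)
= 2.286 MPa

2.286


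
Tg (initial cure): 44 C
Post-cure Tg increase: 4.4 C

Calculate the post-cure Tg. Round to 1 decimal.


Post-cure Tg = 44 + 4.4 = 48.4 C

48.4


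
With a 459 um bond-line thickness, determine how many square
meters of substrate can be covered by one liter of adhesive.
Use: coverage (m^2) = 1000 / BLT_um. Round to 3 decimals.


Coverage = 1000 / 459 = 2.179 m^2

2.179


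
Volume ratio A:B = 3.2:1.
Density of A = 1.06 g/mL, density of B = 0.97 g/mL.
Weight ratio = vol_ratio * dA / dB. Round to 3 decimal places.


Wt ratio = 3.2 * 1.06 / 0.97
= 3.497

3.497


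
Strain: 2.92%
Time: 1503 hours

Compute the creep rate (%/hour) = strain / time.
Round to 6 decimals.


Creep rate = 2.92 / 1503
= 0.001943 %/h

0.001943


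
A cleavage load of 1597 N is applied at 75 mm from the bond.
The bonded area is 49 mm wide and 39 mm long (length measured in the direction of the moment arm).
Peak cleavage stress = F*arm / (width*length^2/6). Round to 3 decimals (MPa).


Moment = 1597 * 75 = 119775 N*mm
Section modulus = 49 * 1521 / 6 = 74529 / 6 mm^3
Stress = 119775 / (74529 / 6) = 718650 / 74529
= 9.643 MPa

9.643


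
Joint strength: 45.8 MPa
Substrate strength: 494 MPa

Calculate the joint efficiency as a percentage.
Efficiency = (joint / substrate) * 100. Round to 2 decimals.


Efficiency = (45.8 / 494) * 100 = 9.27%

9.27


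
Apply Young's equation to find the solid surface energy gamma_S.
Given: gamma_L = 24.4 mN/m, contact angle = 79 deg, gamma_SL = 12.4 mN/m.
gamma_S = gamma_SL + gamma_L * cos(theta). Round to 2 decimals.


theta_rad = 79 * pi/180 = 1.378810
gamma_S = 12.4 + 24.4 * cos(1.378810)
= 17.06 mN/m

17.06


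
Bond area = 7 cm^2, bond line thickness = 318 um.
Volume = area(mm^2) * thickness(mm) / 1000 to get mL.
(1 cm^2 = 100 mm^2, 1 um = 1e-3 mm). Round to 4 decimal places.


area_mm2 = 7 * 100 = 700
blt_mm = 318 * 1e-3 = 0.318
vol_mm3 = 700 * 0.318 = 222.6
vol_mL = 222.6 / 1000 = 0.2226 mL

0.2226


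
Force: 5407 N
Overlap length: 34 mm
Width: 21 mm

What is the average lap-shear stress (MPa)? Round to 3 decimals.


Average shear stress = F / (overlap * width)
= 5407 / (34 * 21)
= 7.573 MPa

7.573


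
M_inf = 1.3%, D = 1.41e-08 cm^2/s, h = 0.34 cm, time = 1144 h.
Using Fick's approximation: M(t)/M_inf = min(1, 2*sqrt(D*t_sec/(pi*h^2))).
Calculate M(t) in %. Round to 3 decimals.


t = 4118400 s
ratio = min(1, 2*sqrt(1.41e-08*4118400/(pi*0.1156)))
= 0.799742
M(t) = 1.3 * 0.799742 = 1.040%

1.040


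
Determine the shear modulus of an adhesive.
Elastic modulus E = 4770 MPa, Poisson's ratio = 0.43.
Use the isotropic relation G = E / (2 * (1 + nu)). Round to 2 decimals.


G = 4770 / (2*(1+0.43)) = 4770 / 2.86
= 1667.83 MPa

1667.83


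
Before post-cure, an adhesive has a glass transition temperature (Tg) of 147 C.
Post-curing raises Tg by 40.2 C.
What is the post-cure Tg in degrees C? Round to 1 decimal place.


Tg_post = Tg_base + delta_Tg
= 147 + 40.2
= 187.2 C

187.2


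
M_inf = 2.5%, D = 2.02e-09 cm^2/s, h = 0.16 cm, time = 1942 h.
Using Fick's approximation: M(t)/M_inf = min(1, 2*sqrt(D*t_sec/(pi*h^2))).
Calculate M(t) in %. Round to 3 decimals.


t = 6991200 s
ratio = min(1, 2*sqrt(2.02e-09*6991200/(pi*0.0256)))
= 0.838082
M(t) = 2.5 * 0.838082 = 2.095%

2.095


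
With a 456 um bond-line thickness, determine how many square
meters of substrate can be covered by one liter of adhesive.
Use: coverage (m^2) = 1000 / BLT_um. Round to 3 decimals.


Coverage = 1000 / 456 = 2.193 m^2

2.193


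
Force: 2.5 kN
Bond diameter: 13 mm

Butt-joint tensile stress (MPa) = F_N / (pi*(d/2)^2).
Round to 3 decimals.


F_N = 2.5 * 1000 = 2500.0 N
A = pi*(6.5)^2 = 132.7323 mm^2
stress = 2500.0 / 132.7323 = 18.835 MPa

18.835


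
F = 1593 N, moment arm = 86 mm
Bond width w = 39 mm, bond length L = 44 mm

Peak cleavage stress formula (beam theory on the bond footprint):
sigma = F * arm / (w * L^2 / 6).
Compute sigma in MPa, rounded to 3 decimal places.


sigma = (1593 * 86) / (39 * 1936 / 6)
= 136998 * 6 / 75504
= 821988 / 75504
= 10.887 MPa

10.887


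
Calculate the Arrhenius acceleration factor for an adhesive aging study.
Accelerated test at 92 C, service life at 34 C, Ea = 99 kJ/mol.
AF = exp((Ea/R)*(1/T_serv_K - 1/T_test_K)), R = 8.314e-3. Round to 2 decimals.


T_test = 365.15 K, T_serv = 307.15 K
Ea/R = 99 / 0.008314 = 11907.63
AF = exp(11907.63 * (1/307.15 - 1/365.15))
= 472.43

472.43


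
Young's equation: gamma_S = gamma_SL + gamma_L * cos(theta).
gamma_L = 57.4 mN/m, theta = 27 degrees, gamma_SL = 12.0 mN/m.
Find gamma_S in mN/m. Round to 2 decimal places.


cos(27 deg) = 0.891007
gamma_S = 12.0 + 57.4 * 0.891007
= 63.14 mN/m

63.14


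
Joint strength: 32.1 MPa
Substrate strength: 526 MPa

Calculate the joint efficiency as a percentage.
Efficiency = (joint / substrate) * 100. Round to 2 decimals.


Efficiency = (32.1 / 526) * 100 = 6.10%

6.10


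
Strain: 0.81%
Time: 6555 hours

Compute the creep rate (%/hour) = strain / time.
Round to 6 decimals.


Creep rate = 0.81 / 6555
= 0.000124 %/h

0.000124


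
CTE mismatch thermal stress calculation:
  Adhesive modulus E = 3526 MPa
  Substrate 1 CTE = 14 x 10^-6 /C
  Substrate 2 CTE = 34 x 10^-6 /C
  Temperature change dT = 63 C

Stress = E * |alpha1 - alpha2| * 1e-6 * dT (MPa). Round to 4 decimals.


delta_alpha = |14 - 34| = 20 x 10^-6/C
Stress = 3526 * 20e-6 * 63
= 4.4428 MPa

4.4428


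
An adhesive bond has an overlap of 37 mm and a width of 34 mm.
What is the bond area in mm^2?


Bond area = overlap * width
= 37 * 34
= 1258 mm^2

1258


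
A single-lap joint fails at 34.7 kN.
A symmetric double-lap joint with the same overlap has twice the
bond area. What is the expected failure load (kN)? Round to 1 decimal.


Double-lap load = 2 * 34.7 = 69.4 kN

69.4


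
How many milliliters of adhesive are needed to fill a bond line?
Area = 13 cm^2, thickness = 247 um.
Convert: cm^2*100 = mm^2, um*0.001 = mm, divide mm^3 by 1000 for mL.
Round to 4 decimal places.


= (13 * 100) * (247 * 0.001) / 1000
= 0.3211 mL

0.3211


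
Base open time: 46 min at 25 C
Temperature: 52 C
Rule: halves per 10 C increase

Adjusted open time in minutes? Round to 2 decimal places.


Acceleration = 2^((52-25)/10) = 6.4980
Open time = 46 / 6.4980 = 7.08 min

7.08


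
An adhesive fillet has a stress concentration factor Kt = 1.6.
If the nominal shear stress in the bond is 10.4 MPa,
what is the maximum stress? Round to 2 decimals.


Max stress = 10.4 * 1.6 = 16.64 MPa

16.64


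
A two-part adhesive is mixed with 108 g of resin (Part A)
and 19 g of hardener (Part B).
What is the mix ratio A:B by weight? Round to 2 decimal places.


Mix ratio = mass_A / mass_B
= 108 / 19
= 5.68

5.68


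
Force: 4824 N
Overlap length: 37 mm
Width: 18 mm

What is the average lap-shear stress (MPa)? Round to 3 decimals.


Average shear stress = F / (overlap * width)
= 4824 / (37 * 18)
= 7.243 MPa

7.243


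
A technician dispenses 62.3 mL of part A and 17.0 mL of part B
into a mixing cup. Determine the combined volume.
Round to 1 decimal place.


Combined volume = 62.3 + 17.0
= 79.3 mL

79.3


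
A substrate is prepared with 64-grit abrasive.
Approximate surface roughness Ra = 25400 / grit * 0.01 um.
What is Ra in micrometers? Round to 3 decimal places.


Ra = 25400 / 64 * 0.01 = 3.969 um

3.969


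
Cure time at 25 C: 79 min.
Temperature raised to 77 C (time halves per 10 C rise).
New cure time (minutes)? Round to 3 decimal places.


Acceleration factor = 2^(52/10) = 36.7583
New time = 79 / 36.7583 = 2.149 min

2.149


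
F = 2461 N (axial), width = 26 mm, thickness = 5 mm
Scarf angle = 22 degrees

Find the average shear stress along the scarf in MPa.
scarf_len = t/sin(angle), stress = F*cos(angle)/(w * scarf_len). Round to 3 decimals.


scarf_len = 5/sin(22 deg) = 13.3473
cos(22 deg) = 0.927184
stress = 2461*0.927184/(26*13.3473) = 6.575 MPa

6.575


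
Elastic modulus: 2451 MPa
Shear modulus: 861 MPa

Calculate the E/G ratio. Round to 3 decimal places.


E / G = 2451 / 861 = 2.847

2.847


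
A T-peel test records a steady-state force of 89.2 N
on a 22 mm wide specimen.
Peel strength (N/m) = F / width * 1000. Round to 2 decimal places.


Peel strength = 89.2 / 22 * 1000
= 4054.55 N/m

4054.55


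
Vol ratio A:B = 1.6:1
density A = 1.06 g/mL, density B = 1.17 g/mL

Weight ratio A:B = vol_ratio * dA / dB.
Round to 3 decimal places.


Weight ratio = 1.6 * 1.06 / 1.17
= 1.450

1.450


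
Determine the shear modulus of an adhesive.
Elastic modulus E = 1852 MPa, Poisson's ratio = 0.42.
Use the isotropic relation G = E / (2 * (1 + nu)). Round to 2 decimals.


G = 1852 / (2*(1+0.42)) = 1852 / 2.84
= 652.11 MPa

652.11


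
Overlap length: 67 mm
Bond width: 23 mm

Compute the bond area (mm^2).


Bond area = 67 * 23 = 1541 mm^2

1541


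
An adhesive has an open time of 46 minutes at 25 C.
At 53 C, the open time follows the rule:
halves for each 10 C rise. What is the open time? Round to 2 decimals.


Factor = 2^((53-25)/10) = 6.9644
Open time = 46 / 6.9644 = 6.61 min

6.61


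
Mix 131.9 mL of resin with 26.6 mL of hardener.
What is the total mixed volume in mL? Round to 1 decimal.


Total = 131.9 + 26.6 = 158.5 mL

158.5


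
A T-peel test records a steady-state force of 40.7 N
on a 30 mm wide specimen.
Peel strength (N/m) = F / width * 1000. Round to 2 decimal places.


Peel strength = 40.7 / 30 * 1000
= 1356.67 N/m

1356.67


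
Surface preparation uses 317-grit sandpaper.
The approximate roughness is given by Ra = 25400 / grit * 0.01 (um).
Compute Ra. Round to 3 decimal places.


Ra = 25400 / 317 * 0.01
= 254 / 317
= 0.801 um

0.801


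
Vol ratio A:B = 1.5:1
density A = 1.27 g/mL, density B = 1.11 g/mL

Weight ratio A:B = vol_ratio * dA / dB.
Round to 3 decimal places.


Weight ratio = 1.5 * 1.27 / 1.11
= 1.716

1.716


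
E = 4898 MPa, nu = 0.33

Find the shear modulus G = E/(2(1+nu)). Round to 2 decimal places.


G = 4898 / (2 * 1.33)
= 1841.35 MPa

1841.35


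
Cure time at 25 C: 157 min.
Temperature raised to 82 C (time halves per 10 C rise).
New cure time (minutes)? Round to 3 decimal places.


Acceleration factor = 2^(57/10) = 51.9842
New time = 157 / 51.9842 = 3.020 min

3.020


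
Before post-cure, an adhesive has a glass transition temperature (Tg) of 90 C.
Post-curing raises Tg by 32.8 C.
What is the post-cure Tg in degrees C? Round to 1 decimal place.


Tg_post = Tg_base + delta_Tg
= 90 + 32.8
= 122.8 C

122.8


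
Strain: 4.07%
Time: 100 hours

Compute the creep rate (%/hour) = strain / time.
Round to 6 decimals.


Creep rate = 4.07 / 100
= 0.040700 %/h

0.040700


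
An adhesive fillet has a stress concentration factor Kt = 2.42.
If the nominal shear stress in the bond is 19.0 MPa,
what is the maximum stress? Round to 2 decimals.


Max stress = 19.0 * 2.42 = 45.98 MPa

45.98


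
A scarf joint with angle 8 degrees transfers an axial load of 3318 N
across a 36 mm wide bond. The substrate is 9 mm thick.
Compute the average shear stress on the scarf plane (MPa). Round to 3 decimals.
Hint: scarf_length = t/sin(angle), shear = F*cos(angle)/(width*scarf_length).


scarf_length = 9 / sin(8 deg) = 64.6677 mm
cos(8 deg) = 0.990268
shear stress = 3318 * 0.990268 / (36 * 64.6677)
= 1.411 MPa

1.411


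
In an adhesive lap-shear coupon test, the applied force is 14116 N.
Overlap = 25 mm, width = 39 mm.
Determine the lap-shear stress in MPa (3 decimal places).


stress = F / (overlap * width)
= 14116 / (25 * 39)
= 14.478 MPa

14.478


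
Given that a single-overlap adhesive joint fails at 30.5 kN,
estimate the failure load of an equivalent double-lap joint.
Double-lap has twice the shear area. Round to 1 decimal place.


Double-lap factor = 2
Expected load = 30.5 * 2 = 61.0 kN

61.0


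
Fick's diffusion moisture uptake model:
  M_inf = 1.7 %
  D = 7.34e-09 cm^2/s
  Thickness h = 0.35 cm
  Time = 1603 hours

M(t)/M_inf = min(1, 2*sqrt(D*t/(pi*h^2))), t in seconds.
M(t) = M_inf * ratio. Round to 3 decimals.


t_sec = 1603 * 3600 = 5770800
ratio = 2*sqrt(7.34e-09*5770800/(pi*0.35^2))
= min(1, 0.663519)
= 0.663519
M(t) = 1.7 * 0.663519 = 1.128 %

1.128


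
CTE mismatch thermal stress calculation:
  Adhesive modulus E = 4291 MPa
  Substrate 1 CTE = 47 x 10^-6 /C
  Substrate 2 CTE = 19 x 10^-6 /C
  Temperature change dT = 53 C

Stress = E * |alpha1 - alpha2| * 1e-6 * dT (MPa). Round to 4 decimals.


delta_alpha = |47 - 19| = 28 x 10^-6/C
Stress = 4291 * 28e-6 * 53
= 6.3678 MPa

6.3678


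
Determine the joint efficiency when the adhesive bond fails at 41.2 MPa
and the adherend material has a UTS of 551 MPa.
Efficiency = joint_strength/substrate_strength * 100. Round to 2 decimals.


Joint efficiency = 41.2 / 551 * 100
= 7.48%

7.48


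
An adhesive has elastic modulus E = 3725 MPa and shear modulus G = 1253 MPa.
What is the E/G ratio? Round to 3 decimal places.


E/G = 3725 / 1253 = 2.973

2.973


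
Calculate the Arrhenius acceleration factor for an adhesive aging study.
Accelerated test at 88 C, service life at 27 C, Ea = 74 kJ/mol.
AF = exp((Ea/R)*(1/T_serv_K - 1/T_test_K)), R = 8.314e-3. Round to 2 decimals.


T_test = 361.15 K, T_serv = 300.15 K
Ea/R = 74 / 0.008314 = 8900.65
AF = exp(8900.65 * (1/300.15 - 1/361.15))
= 149.71

149.71


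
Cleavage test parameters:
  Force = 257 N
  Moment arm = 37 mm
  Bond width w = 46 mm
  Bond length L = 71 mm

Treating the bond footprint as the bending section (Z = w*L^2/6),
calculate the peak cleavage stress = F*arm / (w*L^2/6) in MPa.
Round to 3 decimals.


M = 257 * 37 = 9509 N*mm
Z = 46 * 71^2 / 6 = 231886 / 6 mm^3
sigma = M / Z = 6 * 9509 / 231886 = 57054 / 231886
= 0.246 MPa

0.246


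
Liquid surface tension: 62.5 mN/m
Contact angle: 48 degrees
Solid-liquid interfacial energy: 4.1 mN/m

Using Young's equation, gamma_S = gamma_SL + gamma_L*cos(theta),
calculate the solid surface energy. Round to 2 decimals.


gamma_S = 4.1 + 62.5 * cos(48)
= 45.92 mN/m

45.92


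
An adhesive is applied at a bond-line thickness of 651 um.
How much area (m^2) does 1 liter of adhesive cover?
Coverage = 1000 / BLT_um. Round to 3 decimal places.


Coverage = 1000 / 651 = 1.536 m^2

1.536


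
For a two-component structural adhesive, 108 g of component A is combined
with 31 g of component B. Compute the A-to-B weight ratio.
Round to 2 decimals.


Weight ratio A:B = 108 / 31
= 3.48

3.48


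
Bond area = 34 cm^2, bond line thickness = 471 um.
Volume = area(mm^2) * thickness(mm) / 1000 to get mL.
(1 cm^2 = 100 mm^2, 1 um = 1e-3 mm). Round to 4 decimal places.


area_mm2 = 34 * 100 = 3400
blt_mm = 471 * 1e-3 = 0.471
vol_mm3 = 3400 * 0.471 = 1601.4
vol_mL = 1601.4 / 1000 = 1.6014 mL

1.6014


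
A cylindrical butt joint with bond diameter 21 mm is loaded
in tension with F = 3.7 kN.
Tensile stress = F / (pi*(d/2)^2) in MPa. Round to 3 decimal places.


Area = pi * (21/2)^2 = 346.3606 mm^2
Stress = 3.7*1000 / 346.3606
= 10.683 MPa

10.683


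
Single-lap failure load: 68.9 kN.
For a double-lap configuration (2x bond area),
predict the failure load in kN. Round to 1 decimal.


Failure load = 68.9 * 2 = 137.8 kN

137.8


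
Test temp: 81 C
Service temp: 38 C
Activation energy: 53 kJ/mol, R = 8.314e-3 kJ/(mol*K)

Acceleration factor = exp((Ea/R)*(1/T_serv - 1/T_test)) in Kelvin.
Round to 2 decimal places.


AF = exp((53/0.008314)*(1/311.15 - 1/354.15))
= 12.03

12.03


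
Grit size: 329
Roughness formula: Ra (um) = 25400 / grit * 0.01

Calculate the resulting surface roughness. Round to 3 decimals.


Ra = 25400 / 329 * 0.01
= 0.772 um

0.772


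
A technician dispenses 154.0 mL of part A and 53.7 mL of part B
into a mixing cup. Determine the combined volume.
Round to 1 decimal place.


Combined volume = 154.0 + 53.7
= 207.7 mL

207.7


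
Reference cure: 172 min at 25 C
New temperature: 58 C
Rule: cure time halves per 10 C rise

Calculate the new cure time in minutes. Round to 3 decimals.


factor = 2^((58-25)/10) = 9.8492
t_new = 172 / 9.8492 = 17.463 min

17.463


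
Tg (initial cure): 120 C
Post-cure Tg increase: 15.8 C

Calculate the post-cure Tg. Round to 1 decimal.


Post-cure Tg = 120 + 15.8 = 135.8 C

135.8


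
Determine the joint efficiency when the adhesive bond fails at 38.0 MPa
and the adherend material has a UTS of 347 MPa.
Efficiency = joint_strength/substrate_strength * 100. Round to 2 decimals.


Joint efficiency = 38.0 / 347 * 100
= 10.95%

10.95


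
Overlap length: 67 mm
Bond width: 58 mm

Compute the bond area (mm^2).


Bond area = 67 * 58 = 3886 mm^2

3886


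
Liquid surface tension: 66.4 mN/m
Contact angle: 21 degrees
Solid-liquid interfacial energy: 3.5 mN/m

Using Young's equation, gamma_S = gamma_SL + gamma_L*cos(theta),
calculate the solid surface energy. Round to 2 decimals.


gamma_S = 3.5 + 66.4 * cos(21)
= 65.49 mN/m

65.49


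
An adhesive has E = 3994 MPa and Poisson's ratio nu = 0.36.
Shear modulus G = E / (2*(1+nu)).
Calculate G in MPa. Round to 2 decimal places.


G = 3994 / (2*(1+0.36))
= 3994 / 2.72
= 1468.38 MPa

1468.38


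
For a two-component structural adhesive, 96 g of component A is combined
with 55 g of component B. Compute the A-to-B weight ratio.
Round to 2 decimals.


Weight ratio A:B = 96 / 55
= 1.75

1.75


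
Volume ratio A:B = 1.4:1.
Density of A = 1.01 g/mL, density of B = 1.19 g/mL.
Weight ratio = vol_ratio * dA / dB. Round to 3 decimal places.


Wt ratio = 1.4 * 1.01 / 1.19
= 1.188

1.188


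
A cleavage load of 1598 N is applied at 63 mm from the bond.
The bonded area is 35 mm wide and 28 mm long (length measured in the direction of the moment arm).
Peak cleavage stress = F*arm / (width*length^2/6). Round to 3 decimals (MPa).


Moment = 1598 * 63 = 100674 N*mm
Section modulus = 35 * 784 / 6 = 27440 / 6 mm^3
Stress = 100674 / (27440 / 6) = 604044 / 27440
= 22.013 MPa

22.013


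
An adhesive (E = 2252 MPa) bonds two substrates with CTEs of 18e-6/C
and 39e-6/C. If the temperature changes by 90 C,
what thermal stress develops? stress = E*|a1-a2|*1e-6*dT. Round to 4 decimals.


Stress = 2252 * |18 - 39| * 1e-6 * 90
= 4.2563 MPa

4.2563


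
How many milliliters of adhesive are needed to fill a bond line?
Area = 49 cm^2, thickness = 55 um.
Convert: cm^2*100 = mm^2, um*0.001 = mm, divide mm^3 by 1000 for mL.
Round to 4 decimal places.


= (49 * 100) * (55 * 0.001) / 1000
= 0.2695 mL

0.2695


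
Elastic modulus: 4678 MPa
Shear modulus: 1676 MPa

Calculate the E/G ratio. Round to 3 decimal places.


E / G = 4678 / 1676 = 2.791

2.791


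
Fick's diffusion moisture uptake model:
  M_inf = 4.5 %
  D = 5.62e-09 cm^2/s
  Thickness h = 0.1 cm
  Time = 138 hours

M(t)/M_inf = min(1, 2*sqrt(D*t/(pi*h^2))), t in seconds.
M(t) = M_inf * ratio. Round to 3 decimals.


t_sec = 138 * 3600 = 496800
ratio = 2*sqrt(5.62e-09*496800/(pi*0.1^2))
= min(1, 0.596230)
= 0.596230
M(t) = 4.5 * 0.596230 = 2.683 %

2.683


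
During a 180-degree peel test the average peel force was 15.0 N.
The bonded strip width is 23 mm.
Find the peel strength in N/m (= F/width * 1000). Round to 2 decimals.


Peel strength = F/width * 1000
= 15.0 / 23 * 1000
= 652.17 N/m

652.17


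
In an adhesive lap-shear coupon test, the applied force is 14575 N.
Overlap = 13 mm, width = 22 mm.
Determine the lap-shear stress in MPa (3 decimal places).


stress = F / (overlap * width)
= 14575 / (13 * 22)
= 50.962 MPa

50.962


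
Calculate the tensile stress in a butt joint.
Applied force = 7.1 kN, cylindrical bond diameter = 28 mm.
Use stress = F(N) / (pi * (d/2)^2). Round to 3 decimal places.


A = pi * 14.0^2 = 615.7522 mm^2
sigma = 7100.0 / 615.7522 = 11.531 MPa

11.531


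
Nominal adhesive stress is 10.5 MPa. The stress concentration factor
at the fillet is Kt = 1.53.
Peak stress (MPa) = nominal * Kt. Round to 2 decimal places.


Peak = 10.5 * 1.53 = 16.07 MPa

16.07


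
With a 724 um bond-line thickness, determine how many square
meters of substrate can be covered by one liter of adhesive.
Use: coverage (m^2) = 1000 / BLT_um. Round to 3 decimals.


Coverage = 1000 / 724 = 1.381 m^2

1.381


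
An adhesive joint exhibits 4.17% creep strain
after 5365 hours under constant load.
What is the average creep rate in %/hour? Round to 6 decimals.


Creep rate = strain / time
= 4.17 / 5365
= 0.000777 %/h

0.000777


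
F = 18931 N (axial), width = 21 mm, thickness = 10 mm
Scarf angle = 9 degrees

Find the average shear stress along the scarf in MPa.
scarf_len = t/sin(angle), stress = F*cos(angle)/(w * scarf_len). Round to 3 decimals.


scarf_len = 10/sin(9 deg) = 63.9245
cos(9 deg) = 0.987688
stress = 18931*0.987688/(21*63.9245) = 13.929 MPa

13.929


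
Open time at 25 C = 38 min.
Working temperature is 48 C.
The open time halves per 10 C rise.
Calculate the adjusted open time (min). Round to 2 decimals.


factor = 2^((48 - 25) / 10) = 4.9246
ot = 38 / 4.9246 = 7.72 min

7.72


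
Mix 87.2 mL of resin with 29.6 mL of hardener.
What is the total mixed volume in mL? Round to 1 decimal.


Total = 87.2 + 29.6 = 116.8 mL

116.8


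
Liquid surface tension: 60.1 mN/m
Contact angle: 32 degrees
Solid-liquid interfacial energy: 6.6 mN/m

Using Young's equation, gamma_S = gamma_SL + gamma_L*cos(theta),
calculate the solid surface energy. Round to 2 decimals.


gamma_S = 6.6 + 60.1 * cos(32)
= 57.57 mN/m

57.57


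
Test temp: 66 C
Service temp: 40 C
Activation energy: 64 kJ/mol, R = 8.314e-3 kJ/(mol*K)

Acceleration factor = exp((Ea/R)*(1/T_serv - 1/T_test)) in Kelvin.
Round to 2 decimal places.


AF = exp((64/0.008314)*(1/313.15 - 1/339.15))
= 6.58

6.58


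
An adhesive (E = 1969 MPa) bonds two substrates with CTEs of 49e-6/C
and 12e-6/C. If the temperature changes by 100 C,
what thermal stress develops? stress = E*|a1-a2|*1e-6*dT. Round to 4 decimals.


Stress = 1969 * |49 - 12| * 1e-6 * 100
= 7.2853 MPa

7.2853


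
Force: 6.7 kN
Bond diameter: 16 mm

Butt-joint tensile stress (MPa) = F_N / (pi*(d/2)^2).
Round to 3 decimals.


F_N = 6.7 * 1000 = 6700.0 N
A = pi*(8.0)^2 = 201.0619 mm^2
stress = 6700.0 / 201.0619 = 33.323 MPa

33.323


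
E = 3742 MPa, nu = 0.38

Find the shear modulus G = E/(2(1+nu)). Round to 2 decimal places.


G = 3742 / (2 * 1.38)
= 1355.80 MPa

1355.80


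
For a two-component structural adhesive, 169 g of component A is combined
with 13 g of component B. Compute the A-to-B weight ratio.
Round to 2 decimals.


Weight ratio A:B = 169 / 13
= 13.00

13.00


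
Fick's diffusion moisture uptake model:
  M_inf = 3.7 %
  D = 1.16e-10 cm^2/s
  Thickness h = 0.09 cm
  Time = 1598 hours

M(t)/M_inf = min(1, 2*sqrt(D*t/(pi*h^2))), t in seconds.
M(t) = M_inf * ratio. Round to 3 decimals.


t_sec = 1598 * 3600 = 5752800
ratio = 2*sqrt(1.16e-10*5752800/(pi*0.09^2))
= min(1, 0.323878)
= 0.323878
M(t) = 3.7 * 0.323878 = 1.198 %

1.198


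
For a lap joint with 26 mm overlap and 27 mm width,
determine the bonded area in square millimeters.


Area = 26 * 27 = 702 mm^2

702


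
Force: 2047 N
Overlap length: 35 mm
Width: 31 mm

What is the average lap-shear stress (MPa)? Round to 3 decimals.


Average shear stress = F / (overlap * width)
= 2047 / (35 * 31)
= 1.887 MPa

1.887


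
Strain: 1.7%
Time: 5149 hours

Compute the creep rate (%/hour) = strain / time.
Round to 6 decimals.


Creep rate = 1.7 / 5149
= 0.000330 %/h

0.000330


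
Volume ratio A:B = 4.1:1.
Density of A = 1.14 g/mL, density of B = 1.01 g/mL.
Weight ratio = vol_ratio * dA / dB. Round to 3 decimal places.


Wt ratio = 4.1 * 1.14 / 1.01
= 4.628

4.628


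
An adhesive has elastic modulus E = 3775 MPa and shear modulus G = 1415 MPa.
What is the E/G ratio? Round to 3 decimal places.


E/G = 3775 / 1415 = 2.668

2.668


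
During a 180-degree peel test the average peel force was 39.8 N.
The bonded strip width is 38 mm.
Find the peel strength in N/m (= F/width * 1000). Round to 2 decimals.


Peel strength = F/width * 1000
= 39.8 / 38 * 1000
= 1047.37 N/m

1047.37


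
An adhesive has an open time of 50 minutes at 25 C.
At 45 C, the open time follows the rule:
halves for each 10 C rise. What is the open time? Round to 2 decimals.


Factor = 2^((45-25)/10) = 4.0000
Open time = 50 / 4.0000 = 12.50 min

12.50


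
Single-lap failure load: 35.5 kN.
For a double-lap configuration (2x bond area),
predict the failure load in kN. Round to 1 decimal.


Failure load = 35.5 * 2 = 71.0 kN

71.0


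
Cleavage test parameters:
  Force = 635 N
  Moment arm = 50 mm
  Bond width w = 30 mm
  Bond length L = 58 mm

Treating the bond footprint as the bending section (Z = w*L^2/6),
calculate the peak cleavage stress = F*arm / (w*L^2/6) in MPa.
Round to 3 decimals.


M = 635 * 50 = 31750 N*mm
Z = 30 * 58^2 / 6 = 100920 / 6 mm^3
sigma = M / Z = 6 * 31750 / 100920 = 190500 / 100920
= 1.888 MPa

1.888


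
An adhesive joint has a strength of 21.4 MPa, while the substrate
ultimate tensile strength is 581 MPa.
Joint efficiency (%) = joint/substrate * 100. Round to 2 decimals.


Efficiency = 21.4 / 581 * 100
= 3.68%

3.68


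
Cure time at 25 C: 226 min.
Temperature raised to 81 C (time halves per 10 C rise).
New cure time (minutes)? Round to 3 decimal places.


Acceleration factor = 2^(56/10) = 48.5029
New time = 226 / 48.5029 = 4.660 min

4.660


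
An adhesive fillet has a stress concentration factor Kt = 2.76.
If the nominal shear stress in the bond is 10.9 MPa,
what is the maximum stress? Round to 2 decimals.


Max stress = 10.9 * 2.76 = 30.08 MPa

30.08


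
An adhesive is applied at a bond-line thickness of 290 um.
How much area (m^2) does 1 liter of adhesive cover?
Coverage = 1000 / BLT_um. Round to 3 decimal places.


Coverage = 1000 / 290 = 3.448 m^2

3.448


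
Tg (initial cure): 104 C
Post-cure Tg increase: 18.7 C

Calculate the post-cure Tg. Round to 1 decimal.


Post-cure Tg = 104 + 18.7 = 122.7 C

122.7


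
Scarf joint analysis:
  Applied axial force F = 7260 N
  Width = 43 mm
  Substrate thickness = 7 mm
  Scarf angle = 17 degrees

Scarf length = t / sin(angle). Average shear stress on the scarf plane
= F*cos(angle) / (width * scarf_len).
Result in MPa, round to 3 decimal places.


Scarf length = 7 / sin(17 deg) = 23.9421 mm
cos(17 deg) = 0.956305
Shear = 7260 * 0.956305 / (43 * 23.9421)
= 6.744 MPa

6.744


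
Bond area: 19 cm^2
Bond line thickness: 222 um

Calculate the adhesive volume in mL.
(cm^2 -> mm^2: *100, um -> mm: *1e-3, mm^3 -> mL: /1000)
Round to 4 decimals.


V = 19*100 * 222*1e-3 / 1000
= 0.4218 mL

0.4218


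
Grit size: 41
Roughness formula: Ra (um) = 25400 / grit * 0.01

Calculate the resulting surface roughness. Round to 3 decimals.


Ra = 25400 / 41 * 0.01
= 6.195 um

6.195


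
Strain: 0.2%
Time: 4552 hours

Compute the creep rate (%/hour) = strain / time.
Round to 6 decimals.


Creep rate = 0.2 / 4552
= 0.000044 %/h

0.000044


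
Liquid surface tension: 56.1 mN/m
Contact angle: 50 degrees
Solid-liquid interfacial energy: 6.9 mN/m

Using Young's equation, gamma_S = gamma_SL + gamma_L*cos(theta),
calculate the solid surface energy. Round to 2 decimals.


gamma_S = 6.9 + 56.1 * cos(50)
= 42.96 mN/m

42.96


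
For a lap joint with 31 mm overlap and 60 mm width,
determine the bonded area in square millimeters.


Area = 31 * 60 = 1860 mm^2

1860


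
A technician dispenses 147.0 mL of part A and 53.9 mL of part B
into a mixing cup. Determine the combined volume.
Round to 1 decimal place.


Combined volume = 147.0 + 53.9
= 200.9 mL

200.9


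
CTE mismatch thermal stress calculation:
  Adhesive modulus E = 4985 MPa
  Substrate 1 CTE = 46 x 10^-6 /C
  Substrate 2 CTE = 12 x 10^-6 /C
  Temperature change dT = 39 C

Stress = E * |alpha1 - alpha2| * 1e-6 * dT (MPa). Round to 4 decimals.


delta_alpha = |46 - 12| = 34 x 10^-6/C
Stress = 4985 * 34e-6 * 39
= 6.6101 MPa

6.6101


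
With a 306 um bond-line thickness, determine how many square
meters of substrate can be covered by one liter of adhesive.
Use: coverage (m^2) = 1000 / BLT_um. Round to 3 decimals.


Coverage = 1000 / 306 = 3.268 m^2

3.268


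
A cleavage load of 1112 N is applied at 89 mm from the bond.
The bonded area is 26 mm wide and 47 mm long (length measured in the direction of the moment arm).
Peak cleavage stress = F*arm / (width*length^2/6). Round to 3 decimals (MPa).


Moment = 1112 * 89 = 98968 N*mm
Section modulus = 26 * 2209 / 6 = 57434 / 6 mm^3
Stress = 98968 / (57434 / 6) = 593808 / 57434
= 10.339 MPa

10.339


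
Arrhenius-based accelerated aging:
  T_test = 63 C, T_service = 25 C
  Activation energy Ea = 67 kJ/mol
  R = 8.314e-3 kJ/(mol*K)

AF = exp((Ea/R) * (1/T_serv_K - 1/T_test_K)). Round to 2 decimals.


T_test_K = 336.15, T_serv_K = 298.15
AF = exp((67/8.314e-3) * (1/298.15 - 1/336.15))
= 21.23

21.23


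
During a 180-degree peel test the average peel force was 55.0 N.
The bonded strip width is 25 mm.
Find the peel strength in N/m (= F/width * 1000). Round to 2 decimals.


Peel strength = F/width * 1000
= 55.0 / 25 * 1000
= 2200.00 N/m

2200.00


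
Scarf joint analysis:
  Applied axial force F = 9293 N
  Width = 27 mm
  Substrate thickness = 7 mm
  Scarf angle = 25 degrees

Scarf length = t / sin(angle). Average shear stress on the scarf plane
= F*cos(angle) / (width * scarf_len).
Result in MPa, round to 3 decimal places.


Scarf length = 7 / sin(25 deg) = 16.5634 mm
cos(25 deg) = 0.906308
Shear = 9293 * 0.906308 / (27 * 16.5634)
= 18.833 MPa

18.833


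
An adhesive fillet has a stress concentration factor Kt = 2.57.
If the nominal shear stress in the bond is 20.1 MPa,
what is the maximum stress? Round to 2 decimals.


Max stress = 20.1 * 2.57 = 51.66 MPa

51.66


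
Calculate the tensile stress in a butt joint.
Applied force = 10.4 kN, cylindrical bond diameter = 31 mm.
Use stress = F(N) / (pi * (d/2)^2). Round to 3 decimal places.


A = pi * 15.5^2 = 754.7676 mm^2
sigma = 10400.0 / 754.7676 = 13.779 MPa

13.779


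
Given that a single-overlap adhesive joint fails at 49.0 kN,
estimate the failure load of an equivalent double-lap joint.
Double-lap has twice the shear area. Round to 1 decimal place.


Double-lap factor = 2
Expected load = 49.0 * 2 = 98.0 kN

98.0


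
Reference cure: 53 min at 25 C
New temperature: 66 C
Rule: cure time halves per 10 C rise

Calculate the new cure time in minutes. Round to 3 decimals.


factor = 2^((66-25)/10) = 17.1484
t_new = 53 / 17.1484 = 3.091 min

3.091


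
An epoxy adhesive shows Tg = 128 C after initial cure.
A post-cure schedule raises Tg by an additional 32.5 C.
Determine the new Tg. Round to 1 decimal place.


New Tg = 128 + 32.5
= 160.5 C

160.5


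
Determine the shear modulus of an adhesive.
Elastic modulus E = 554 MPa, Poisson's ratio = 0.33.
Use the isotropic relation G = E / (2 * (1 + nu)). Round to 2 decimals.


G = 554 / (2*(1+0.33)) = 554 / 2.66
= 208.27 MPa

208.27


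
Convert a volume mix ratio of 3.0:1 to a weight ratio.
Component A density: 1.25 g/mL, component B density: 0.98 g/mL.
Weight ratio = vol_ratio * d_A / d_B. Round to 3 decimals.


= 3.0 * 1.25 / 0.98 = 3.827

3.827


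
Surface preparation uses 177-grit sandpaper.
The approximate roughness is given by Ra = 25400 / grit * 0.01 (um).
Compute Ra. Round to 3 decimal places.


Ra = 25400 / 177 * 0.01
= 254 / 177
= 1.435 um

1.435


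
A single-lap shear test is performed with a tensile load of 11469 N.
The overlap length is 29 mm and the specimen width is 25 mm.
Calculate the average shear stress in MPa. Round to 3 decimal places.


Shear stress = F / (overlap * width)
= 11469 / (29 * 25)
= 11469 / 725
= 15.819 MPa

15.819


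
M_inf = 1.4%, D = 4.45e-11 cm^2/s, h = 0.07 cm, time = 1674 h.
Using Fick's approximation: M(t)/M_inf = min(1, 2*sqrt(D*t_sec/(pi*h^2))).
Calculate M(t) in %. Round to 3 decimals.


t = 6026400 s
ratio = min(1, 2*sqrt(4.45e-11*6026400/(pi*0.0049)))
= 0.263977
M(t) = 1.4 * 0.263977 = 0.370%

0.370


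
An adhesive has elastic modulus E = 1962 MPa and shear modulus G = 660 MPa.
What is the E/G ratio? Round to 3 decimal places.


E/G = 1962 / 660 = 2.973

2.973


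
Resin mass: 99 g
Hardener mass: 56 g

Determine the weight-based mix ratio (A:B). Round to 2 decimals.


Ratio = 99 / 56 = 1.77

1.77


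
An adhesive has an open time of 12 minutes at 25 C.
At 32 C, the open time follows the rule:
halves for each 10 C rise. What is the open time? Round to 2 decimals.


Factor = 2^((32-25)/10) = 1.6245
Open time = 12 / 1.6245 = 7.39 min

7.39


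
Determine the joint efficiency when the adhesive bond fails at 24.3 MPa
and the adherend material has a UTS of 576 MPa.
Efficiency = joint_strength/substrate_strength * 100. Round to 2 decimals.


Joint efficiency = 24.3 / 576 * 100
= 4.22%

4.22
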